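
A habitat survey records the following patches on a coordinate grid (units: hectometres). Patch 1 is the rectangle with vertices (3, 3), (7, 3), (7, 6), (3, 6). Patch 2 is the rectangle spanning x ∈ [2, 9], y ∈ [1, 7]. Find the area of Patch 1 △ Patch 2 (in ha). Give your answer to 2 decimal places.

30.00

|Patch 1∩Patch 2|: x∈[3,7], y∈[3,6] → 4·3 = 12.
|Patch 1 △ Patch 2| = |Patch 1| + |Patch 2| − 2·|Patch 1∩Patch 2| = 12 + 42 − 24 = 30.00.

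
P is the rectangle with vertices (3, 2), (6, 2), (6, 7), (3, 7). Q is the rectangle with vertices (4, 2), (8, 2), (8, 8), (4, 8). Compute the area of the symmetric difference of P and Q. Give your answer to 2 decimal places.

19.00

|P∩Q|: x∈[4,6], y∈[2,7] → 2·5 = 10.
|P △ Q| = |P| + |Q| − 2·|P∩Q| = 15 + 24 − 20 = 19.00.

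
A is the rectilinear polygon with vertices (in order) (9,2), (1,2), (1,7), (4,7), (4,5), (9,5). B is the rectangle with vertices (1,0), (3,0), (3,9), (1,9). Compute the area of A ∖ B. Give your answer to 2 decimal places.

|A| = 30, |A∩B| = 10.
|A ∖ B| = |A| − |A∩B| = 30 − 10 = 20.00.

20.00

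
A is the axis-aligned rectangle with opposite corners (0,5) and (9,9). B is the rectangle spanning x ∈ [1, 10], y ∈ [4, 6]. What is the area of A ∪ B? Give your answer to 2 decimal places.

By inclusion–exclusion:
Individual areas: |A| = 36, |B| = 18.
|A∩B|: x∈[1,9], y∈[5,6] → 8·1 = 8.
|A ∪ B| = 54 − 8 = 46.00.

46.00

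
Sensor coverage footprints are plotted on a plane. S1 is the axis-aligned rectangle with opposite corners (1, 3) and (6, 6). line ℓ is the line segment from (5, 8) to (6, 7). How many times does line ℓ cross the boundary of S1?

0

The segment lies entirely outside S1 and never meets its boundary.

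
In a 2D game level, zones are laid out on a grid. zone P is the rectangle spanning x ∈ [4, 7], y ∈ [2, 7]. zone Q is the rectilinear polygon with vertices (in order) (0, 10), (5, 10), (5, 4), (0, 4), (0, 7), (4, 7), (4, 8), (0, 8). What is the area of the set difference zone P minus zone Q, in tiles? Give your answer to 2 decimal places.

12.00

|zone P| = 15, |zone P∩zone Q| = 3.
|zone P ∖ zone Q| = |zone P| − |zone P∩zone Q| = 15 − 3 = 12.00.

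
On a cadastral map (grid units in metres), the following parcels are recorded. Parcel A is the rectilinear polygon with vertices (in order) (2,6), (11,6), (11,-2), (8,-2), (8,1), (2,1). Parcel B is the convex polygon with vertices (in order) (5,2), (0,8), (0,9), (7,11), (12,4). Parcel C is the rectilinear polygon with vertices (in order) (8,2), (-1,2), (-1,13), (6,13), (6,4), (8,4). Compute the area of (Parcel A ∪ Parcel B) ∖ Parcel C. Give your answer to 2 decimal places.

|Parcel A ∪ Parcel B| = 90.1714.
|(Parcel A ∪ Parcel B) ∩ Parcel C| = 41.5429.
|(Parcel A ∪ Parcel B) ∖ Parcel C| = 90.1714 − 41.5429 = 48.63.

48.63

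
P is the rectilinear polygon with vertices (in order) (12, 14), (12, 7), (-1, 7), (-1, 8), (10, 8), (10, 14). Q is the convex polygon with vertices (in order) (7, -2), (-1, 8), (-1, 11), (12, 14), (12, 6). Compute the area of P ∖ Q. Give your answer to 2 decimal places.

0.86

|P| = 25, |P∩Q| = 24.1385.
|P ∖ Q| = |P| − |P∩Q| = 25 − 24.1385 = 0.86.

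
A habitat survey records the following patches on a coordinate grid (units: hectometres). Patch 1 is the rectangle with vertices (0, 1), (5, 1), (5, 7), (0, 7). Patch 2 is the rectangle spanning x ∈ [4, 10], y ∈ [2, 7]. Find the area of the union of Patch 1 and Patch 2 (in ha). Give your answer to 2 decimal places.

By inclusion–exclusion:
Individual areas: |Patch 1| = 30, |Patch 2| = 30.
|Patch 1∩Patch 2|: x∈[4,5], y∈[2,7] → 1·5 = 5.
|Patch 1 ∪ Patch 2| = 60 − 5 = 55.00.

55.00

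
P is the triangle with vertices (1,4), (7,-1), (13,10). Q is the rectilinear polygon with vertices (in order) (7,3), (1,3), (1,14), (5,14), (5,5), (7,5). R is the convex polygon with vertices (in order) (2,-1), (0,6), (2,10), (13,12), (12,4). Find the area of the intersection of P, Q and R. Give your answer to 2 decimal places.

The intersection is the polygon with vertices (5,6), (5,5), (7,5), (7,3), (2.2,3), (1,4).
By the shoelace formula its area is 11.40.

11.40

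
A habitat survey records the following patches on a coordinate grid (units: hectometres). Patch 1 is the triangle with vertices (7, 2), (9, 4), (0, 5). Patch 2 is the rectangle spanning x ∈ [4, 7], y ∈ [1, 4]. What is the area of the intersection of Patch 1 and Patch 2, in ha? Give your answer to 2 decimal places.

4.07

The intersection is the polygon with vertices (4,3.286), (4,4), (7,4), (7,2).
By the shoelace formula its area is 4.07.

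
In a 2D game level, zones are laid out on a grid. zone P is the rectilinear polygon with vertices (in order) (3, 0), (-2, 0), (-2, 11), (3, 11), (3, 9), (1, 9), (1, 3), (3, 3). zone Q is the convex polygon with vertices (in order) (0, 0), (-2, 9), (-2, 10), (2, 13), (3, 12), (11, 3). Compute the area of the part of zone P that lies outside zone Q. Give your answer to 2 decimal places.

10.89

|zone P| = 43, |zone P∩zone Q| = 32.1061.
|zone P ∖ zone Q| = |zone P| − |zone P∩zone Q| = 43 − 32.1061 = 10.89.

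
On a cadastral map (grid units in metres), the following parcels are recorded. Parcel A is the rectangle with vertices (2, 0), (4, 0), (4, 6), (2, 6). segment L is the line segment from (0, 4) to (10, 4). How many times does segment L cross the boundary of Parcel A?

The segment meets the boundary at (4,4), (2,4).

2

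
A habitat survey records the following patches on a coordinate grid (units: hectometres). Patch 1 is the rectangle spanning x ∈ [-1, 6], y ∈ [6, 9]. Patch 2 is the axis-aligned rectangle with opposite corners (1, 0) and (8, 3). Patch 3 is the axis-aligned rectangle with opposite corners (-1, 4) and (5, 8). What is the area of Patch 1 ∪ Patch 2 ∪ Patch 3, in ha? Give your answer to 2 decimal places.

By inclusion–exclusion:
Individual areas: |Patch 1| = 21, |Patch 2| = 21, |Patch 3| = 24.
|Patch 1∩Patch 2| = 0 (no overlap).
|Patch 1∩Patch 3|: x∈[-1,5], y∈[6,8] → 6·2 = 12.
|Patch 2∩Patch 3| = 0 (no overlap).
|Patch 1∩Patch 2∩Patch 3| = 0.
|Patch 1 ∪ Patch 2 ∪ Patch 3| = 66 − 12 + 0 = 54.00.

54.00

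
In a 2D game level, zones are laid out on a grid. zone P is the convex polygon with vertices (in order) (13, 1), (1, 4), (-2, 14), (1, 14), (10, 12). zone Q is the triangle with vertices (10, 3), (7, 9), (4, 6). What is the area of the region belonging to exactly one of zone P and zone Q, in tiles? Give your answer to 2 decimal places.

108.00

|zone P| = 121.5, |zone Q| = 13.5, |zone P∩zone Q| = 13.5.
|zone P △ zone Q| = |zone P| + |zone Q| − 2·|zone P∩zone Q| = 121.5 + 13.5 − 27 = 108.00.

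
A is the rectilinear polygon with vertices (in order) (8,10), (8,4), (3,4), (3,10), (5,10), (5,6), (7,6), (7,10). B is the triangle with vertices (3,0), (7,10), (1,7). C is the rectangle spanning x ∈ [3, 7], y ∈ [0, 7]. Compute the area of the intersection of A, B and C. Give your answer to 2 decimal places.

6.00

The intersection is the polygon with vertices (3,7), (5,7), (5,6), (5.4,6), (4.6,4), (3,4).
By the shoelace formula its area is 6.00.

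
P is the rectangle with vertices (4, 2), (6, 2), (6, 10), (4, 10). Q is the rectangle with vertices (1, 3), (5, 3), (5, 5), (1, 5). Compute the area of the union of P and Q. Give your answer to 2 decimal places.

22.00

By inclusion–exclusion:
Individual areas: |P| = 16, |Q| = 8.
|P∩Q|: x∈[4,5], y∈[3,5] → 1·2 = 2.
|P ∪ Q| = 24 − 2 = 22.00.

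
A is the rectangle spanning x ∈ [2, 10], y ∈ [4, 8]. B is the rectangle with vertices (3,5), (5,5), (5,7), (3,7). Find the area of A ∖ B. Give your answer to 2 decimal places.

28.00

|A∩B|: x∈[3,5], y∈[5,7] → 2·2 = 4.
|A| = 32.
|A ∖ B| = |A| − |A∩B| = 32 − 4 = 28.00.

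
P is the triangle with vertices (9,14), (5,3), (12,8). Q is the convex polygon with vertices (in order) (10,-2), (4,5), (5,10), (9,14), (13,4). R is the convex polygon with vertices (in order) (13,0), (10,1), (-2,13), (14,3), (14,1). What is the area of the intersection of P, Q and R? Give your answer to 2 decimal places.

The intersection is the polygon with vertices (6.75,4.25), (5.8,5.2), (6.667,7.583), (9.2,6).
By the shoelace formula its area is 5.70.

5.70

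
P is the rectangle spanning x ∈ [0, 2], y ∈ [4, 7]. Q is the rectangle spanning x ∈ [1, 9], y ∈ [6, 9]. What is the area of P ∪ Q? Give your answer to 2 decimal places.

By inclusion–exclusion:
Individual areas: |P| = 6, |Q| = 24.
|P∩Q|: x∈[1,2], y∈[6,7] → 1·1 = 1.
|P ∪ Q| = 30 − 1 = 29.00.

29.00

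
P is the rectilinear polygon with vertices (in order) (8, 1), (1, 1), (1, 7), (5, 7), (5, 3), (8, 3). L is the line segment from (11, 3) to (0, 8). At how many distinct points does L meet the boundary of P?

2

The segment meets the boundary at (5,5.727), (2.2,7).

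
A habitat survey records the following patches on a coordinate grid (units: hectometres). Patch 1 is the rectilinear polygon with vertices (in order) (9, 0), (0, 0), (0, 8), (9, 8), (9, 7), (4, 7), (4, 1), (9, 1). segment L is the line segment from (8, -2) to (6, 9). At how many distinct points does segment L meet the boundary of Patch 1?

4

The segment meets the boundary at (6.182,8), (6.364,7), (7.455,1), (7.636,0).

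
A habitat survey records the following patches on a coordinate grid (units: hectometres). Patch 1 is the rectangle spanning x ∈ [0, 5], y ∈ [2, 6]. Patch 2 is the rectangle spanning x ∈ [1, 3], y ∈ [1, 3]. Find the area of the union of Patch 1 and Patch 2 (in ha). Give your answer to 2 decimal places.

22.00

By inclusion–exclusion:
Individual areas: |Patch 1| = 20, |Patch 2| = 4.
|Patch 1∩Patch 2|: x∈[1,3], y∈[2,3] → 2·1 = 2.
|Patch 1 ∪ Patch 2| = 24 − 2 = 22.00.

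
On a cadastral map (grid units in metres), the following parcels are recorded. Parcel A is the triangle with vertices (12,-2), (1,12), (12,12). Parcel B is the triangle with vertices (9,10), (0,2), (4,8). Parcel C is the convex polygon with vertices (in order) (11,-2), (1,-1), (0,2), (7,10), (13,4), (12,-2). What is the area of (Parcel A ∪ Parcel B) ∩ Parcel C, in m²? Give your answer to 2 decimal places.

41.26

The region (Parcel A ∪ Parcel B) ∩ Parcel C is the polygon with vertices (0,2), (7,10), (12,5), (12,-2), (5.215,6.636).
By the shoelace formula its area is 41.26.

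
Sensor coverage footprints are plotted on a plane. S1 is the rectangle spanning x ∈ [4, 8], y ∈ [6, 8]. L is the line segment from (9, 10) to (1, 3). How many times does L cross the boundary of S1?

2

The segment meets the boundary at (4.429,6), (6.714,8).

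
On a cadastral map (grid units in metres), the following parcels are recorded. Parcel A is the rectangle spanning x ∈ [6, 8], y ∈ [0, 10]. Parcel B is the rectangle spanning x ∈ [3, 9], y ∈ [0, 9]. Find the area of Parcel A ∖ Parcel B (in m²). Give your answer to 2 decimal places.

|Parcel A∩Parcel B|: x∈[6,8], y∈[0,9] → 2·9 = 18.
|Parcel A| = 20.
|Parcel A ∖ Parcel B| = |Parcel A| − |Parcel A∩Parcel B| = 20 − 18 = 2.00.

2.00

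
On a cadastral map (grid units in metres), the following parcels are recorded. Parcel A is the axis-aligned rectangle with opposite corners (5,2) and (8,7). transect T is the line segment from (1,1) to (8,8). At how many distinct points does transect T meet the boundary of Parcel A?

2

The segment meets the boundary at (7,7), (5,5).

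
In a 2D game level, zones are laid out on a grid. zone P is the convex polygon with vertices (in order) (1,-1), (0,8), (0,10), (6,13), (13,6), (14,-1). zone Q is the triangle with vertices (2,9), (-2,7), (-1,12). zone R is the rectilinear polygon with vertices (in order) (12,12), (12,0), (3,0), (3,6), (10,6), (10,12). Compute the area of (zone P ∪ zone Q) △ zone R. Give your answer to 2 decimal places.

|zone P ∪ zone Q| = 153.8333.
|(zone P ∪ zone Q) ∩ zone R| = 58.
|(zone P ∪ zone Q) △ zone R| = 153.8333 + 66 − 116 = 103.83.

103.83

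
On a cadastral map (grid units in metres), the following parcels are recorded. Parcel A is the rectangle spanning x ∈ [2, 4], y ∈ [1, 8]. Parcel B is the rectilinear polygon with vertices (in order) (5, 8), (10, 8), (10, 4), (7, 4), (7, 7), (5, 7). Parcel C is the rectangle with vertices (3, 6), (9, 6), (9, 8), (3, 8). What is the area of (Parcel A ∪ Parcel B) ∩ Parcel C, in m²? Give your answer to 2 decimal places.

8.00

|Parcel A ∪ Parcel B| = 28.
|(Parcel A ∪ Parcel B) ∩ Parcel C| = 8.00.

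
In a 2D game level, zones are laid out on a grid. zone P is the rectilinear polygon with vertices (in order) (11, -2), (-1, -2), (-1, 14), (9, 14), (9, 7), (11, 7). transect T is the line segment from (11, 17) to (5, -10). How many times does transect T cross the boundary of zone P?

The segment meets the boundary at (6.778,-2), (9,8).

2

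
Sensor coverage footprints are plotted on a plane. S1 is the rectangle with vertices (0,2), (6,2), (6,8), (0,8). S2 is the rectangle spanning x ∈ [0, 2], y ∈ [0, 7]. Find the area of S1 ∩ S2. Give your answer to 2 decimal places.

10.00

|S1∩S2|: x∈[0,2], y∈[2,7] → 2·5 = 10.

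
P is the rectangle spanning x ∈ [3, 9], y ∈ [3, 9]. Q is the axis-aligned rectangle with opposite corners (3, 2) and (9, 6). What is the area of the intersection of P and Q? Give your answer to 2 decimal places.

18.00

|P∩Q|: x∈[3,9], y∈[3,6] → 6·3 = 18.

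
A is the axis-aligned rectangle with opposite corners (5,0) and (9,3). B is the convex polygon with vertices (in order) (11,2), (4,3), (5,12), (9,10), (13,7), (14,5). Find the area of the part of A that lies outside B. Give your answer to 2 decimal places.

|A| = 12, |A∩B| = 1.7143.
|A ∖ B| = |A| − |A∩B| = 12 − 1.7143 = 10.29.

10.29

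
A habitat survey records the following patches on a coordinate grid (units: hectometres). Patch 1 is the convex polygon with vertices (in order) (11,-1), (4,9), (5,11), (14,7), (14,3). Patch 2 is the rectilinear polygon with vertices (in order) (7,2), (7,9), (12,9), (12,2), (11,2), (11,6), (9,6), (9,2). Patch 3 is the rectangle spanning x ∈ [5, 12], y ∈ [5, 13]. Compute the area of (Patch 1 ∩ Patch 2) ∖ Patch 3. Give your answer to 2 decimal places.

|Patch 1 ∩ Patch 2| = 23.0325.
|(Patch 1 ∩ Patch 2) ∩ Patch 3| = 16.6111.
|(Patch 1 ∩ Patch 2) ∖ Patch 3| = 23.0325 − 16.6111 = 6.42.

6.42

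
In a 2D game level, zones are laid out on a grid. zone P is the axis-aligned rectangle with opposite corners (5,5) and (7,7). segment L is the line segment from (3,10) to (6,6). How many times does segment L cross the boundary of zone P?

The segment meets the boundary at (5.25,7).

1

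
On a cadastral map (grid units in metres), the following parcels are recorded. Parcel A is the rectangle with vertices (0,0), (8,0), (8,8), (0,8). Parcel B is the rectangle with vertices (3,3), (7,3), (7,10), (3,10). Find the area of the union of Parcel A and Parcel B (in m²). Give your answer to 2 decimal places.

72.00

By inclusion–exclusion:
Individual areas: |Parcel A| = 64, |Parcel B| = 28.
|Parcel A∩Parcel B|: x∈[3,7], y∈[3,8] → 4·5 = 20.
|Parcel A ∪ Parcel B| = 92 − 20 = 72.00.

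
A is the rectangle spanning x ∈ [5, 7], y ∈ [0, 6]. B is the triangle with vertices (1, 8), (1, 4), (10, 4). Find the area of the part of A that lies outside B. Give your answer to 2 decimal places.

|A| = 12, |A∩B| = 3.5.
|A ∖ B| = |A| − |A∩B| = 12 − 3.5 = 8.50.

8.50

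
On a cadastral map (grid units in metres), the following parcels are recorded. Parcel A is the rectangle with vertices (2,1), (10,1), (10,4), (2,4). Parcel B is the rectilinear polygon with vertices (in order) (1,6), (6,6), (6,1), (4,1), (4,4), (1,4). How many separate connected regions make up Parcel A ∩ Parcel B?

Parcel A ∩ Parcel B is a single connected region.

1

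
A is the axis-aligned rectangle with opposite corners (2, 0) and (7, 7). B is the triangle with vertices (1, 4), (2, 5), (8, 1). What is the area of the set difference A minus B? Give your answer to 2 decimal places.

30.83

|A| = 35, |A∩B| = 4.1667.
|A ∖ B| = |A| − |A∩B| = 35 − 4.1667 = 30.83.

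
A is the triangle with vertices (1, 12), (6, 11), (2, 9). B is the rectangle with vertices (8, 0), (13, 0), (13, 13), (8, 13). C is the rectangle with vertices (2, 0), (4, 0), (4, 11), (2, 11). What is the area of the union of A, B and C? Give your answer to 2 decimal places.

91.00

By inclusion–exclusion:
Individual areas: |A| = 7, |B| = 65, |C| = 22.
|A∩B| = 0.
|A∩C| = 3.
|B∩C| = 0 (no overlap).
|A∩B∩C| = 0.
|A ∪ B ∪ C| = 94 − 3 + 0 = 91.00.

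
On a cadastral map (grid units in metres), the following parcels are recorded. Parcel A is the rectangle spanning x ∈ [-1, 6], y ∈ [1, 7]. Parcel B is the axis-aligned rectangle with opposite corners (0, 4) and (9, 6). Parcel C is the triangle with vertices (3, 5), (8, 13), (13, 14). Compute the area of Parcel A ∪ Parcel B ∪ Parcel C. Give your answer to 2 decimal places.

64.53

By inclusion–exclusion:
Individual areas: |Parcel A| = 42, |Parcel B| = 18, |Parcel C| = 17.5.
|Parcel A∩Parcel B|: x∈[0,6], y∈[4,6] → 6·2 = 12.
|Parcel A∩Parcel C| = 0.9722.
|Parcel B∩Parcel C| = 0.2431.
|Parcel A∩Parcel B∩Parcel C| = 0.2431.
|Parcel A ∪ Parcel B ∪ Parcel C| = 77.5 − 13.2153 + 0.2431 = 64.53.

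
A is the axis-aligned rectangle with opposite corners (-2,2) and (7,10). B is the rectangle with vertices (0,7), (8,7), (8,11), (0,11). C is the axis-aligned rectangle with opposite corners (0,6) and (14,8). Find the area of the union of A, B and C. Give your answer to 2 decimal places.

96.00

By inclusion–exclusion:
Individual areas: |A| = 72, |B| = 32, |C| = 28.
|A∩B|: x∈[0,7], y∈[7,10] → 7·3 = 21.
|A∩C|: x∈[0,7], y∈[6,8] → 7·2 = 14.
|B∩C|: x∈[0,8], y∈[7,8] → 8·1 = 8.
|A∩B∩C| = 7.
|A ∪ B ∪ C| = 132 − 43 + 7 = 96.00.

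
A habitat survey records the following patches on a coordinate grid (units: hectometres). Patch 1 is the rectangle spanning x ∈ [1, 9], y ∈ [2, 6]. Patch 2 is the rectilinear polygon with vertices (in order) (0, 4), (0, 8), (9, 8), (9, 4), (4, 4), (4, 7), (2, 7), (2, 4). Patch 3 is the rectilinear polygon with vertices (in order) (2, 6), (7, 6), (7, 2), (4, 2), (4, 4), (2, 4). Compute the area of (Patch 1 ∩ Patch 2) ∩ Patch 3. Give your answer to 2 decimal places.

|Patch 1 ∩ Patch 2| = 12.
|(Patch 1 ∩ Patch 2) ∩ Patch 3| = 6.00.

6.00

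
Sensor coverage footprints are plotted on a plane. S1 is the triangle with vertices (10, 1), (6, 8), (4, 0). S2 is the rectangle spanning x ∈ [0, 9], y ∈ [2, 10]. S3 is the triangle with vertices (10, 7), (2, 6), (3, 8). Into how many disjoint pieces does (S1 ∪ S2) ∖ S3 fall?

(S1 ∪ S2) ∖ S3 is a single connected region.

1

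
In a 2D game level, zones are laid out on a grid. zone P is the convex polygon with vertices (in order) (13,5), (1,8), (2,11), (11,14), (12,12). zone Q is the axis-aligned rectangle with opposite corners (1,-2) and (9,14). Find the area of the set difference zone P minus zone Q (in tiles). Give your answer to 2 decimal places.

26.83

|zone P| = 65.5, |zone P∩zone Q| = 38.6667.
|zone P ∖ zone Q| = |zone P| − |zone P∩zone Q| = 65.5 − 38.6667 = 26.83.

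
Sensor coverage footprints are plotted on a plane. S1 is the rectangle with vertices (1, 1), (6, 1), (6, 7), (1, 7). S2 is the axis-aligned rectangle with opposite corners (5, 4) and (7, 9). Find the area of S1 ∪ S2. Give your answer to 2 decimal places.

37.00

By inclusion–exclusion:
Individual areas: |S1| = 30, |S2| = 10.
|S1∩S2|: x∈[5,6], y∈[4,7] → 1·3 = 3.
|S1 ∪ S2| = 40 − 3 = 37.00.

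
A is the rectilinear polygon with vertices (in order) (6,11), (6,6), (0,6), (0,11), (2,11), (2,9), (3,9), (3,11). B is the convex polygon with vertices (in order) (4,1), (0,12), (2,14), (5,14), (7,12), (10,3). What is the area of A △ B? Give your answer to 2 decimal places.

|A| = 28, |B| = 78.5, |A∩B| = 21.6364.
|A △ B| = |A| + |B| − 2·|A∩B| = 28 + 78.5 − 43.2727 = 63.23.

63.23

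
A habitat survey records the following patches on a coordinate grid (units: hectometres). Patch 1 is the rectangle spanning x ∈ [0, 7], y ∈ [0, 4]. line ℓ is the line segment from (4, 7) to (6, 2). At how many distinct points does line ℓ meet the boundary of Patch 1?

The segment meets the boundary at (5.2,4).

1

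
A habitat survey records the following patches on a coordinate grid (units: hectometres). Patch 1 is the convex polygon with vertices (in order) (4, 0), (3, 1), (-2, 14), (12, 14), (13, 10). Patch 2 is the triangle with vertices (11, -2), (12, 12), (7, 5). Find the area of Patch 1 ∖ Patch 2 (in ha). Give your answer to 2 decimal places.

|Patch 1| = 125, |Patch 1∩Patch 2| = 11.0835.
|Patch 1 ∖ Patch 2| = |Patch 1| − |Patch 1∩Patch 2| = 125 − 11.0835 = 113.92.

113.92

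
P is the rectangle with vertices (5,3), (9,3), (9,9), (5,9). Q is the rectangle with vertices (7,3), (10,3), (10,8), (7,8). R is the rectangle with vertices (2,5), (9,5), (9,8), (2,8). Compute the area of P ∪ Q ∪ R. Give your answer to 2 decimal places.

By inclusion–exclusion:
Individual areas: |P| = 24, |Q| = 15, |R| = 21.
|P∩Q|: x∈[7,9], y∈[3,8] → 2·5 = 10.
|P∩R|: x∈[5,9], y∈[5,8] → 4·3 = 12.
|Q∩R|: x∈[7,9], y∈[5,8] → 2·3 = 6.
|P∩Q∩R| = 6.
|P ∪ Q ∪ R| = 60 − 28 + 6 = 38.00.

38.00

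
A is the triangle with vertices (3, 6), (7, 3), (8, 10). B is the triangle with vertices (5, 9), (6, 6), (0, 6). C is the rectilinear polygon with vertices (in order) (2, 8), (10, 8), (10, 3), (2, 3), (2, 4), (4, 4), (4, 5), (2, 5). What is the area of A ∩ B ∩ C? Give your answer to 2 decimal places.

The intersection is the polygon with vertices (6,6), (3,6), (5.368,7.895).
By the shoelace formula its area is 2.84.

2.84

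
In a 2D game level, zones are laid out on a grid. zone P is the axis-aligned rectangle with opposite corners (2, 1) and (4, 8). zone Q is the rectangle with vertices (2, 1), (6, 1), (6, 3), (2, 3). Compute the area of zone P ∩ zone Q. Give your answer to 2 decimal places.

|zone P∩zone Q|: x∈[2,4], y∈[1,3] → 2·2 = 4.

4.00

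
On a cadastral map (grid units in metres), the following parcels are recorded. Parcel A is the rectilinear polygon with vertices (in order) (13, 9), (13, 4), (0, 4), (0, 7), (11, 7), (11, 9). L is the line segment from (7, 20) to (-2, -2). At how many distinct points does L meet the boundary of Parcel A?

The segment meets the boundary at (0.455,4), (1.682,7).

2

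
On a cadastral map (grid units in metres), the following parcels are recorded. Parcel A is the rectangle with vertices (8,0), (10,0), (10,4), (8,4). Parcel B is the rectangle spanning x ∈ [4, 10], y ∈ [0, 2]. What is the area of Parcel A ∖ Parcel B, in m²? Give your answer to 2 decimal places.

4.00

|Parcel A∩Parcel B|: x∈[8,10], y∈[0,2] → 2·2 = 4.
|Parcel A| = 8.
|Parcel A ∖ Parcel B| = |Parcel A| − |Parcel A∩Parcel B| = 8 − 4 = 4.00.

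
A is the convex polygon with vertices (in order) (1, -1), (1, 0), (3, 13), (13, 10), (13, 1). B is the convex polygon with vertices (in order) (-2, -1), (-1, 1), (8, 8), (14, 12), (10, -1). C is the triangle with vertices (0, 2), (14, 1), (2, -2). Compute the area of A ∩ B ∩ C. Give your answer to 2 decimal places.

The intersection is the polygon with vertices (1.294,1.908), (10.688,1.237), (10.486,0.581), (1.462,-0.923), (1,0).
By the shoelace formula its area is 16.62.

16.62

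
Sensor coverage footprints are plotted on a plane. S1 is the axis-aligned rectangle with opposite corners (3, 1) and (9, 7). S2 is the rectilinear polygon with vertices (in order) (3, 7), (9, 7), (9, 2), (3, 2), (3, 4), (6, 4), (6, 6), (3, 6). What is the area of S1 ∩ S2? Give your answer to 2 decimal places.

The intersection is the polygon with vertices (9,2), (3,2), (3,4), (6,4), (6,6), (3,6), (3,7), (9,7).
By the shoelace formula its area is 24.00.

24.00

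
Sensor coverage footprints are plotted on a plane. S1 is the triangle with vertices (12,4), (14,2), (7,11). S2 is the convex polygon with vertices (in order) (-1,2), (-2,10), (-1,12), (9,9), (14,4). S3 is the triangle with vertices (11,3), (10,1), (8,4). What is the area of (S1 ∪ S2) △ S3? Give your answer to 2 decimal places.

|S1 ∪ S2| = 97.9586.
|(S1 ∪ S2) ∩ S3| = 0.4898.
|(S1 ∪ S2) △ S3| = 97.9586 + 3.5 − 0.9796 = 100.48.

100.48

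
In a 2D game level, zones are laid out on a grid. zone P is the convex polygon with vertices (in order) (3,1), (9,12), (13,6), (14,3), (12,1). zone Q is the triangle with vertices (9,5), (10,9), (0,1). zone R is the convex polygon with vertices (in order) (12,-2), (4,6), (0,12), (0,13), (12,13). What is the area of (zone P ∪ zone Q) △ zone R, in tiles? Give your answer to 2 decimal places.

78.97

|zone P ∪ zone Q| = 70.2471.
|(zone P ∪ zone Q) ∩ zone R| = 47.6371.
|(zone P ∪ zone Q) △ zone R| = 70.2471 + 104 − 95.2742 = 78.97.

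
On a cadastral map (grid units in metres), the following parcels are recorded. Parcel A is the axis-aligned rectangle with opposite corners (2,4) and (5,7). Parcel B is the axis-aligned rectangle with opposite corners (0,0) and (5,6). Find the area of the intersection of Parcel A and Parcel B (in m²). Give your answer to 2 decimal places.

|Parcel A∩Parcel B|: x∈[2,5], y∈[4,6] → 3·2 = 6.

6.00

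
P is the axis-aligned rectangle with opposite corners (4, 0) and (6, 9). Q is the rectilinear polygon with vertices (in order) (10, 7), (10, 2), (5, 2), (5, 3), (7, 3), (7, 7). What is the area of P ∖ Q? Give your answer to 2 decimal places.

17.00

|P| = 18, |P∩Q| = 1.
|P ∖ Q| = |P| − |P∩Q| = 18 − 1 = 17.00.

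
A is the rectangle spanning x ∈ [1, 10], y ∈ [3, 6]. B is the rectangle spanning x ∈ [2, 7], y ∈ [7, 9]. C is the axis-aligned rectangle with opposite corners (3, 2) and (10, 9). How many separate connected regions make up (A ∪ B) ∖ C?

(A ∪ B) ∖ C splits into 2 disjoint pieces (area 6, area 2).

2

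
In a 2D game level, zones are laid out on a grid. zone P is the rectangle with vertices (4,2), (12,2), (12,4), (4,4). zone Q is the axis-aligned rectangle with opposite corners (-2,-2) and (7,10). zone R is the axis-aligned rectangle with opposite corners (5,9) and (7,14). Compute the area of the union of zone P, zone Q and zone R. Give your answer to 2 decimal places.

By inclusion–exclusion:
Individual areas: |zone P| = 16, |zone Q| = 108, |zone R| = 10.
|zone P∩zone Q|: x∈[4,7], y∈[2,4] → 3·2 = 6.
|zone P∩zone R| = 0 (no overlap).
|zone Q∩zone R|: x∈[5,7], y∈[9,10] → 2·1 = 2.
|zone P∩zone Q∩zone R| = 0.
|zone P ∪ zone Q ∪ zone R| = 134 − 8 + 0 = 126.00.

126.00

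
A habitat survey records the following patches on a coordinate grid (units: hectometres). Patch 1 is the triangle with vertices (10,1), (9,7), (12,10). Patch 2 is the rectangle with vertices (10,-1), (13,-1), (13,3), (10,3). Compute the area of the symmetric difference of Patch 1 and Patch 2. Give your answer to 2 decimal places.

21.61

|Patch 1| = 10.5, |Patch 2| = 12, |Patch 1∩Patch 2| = 0.4444.
|Patch 1 △ Patch 2| = |Patch 1| + |Patch 2| − 2·|Patch 1∩Patch 2| = 10.5 + 12 − 0.8889 = 21.61.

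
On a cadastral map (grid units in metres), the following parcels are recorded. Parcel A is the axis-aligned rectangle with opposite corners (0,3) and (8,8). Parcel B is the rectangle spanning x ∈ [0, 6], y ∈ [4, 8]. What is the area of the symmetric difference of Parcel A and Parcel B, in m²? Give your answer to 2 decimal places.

|Parcel A∩Parcel B|: x∈[0,6], y∈[4,8] → 6·4 = 24.
|Parcel A △ Parcel B| = |Parcel A| + |Parcel B| − 2·|Parcel A∩Parcel B| = 40 + 24 − 48 = 16.00.

16.00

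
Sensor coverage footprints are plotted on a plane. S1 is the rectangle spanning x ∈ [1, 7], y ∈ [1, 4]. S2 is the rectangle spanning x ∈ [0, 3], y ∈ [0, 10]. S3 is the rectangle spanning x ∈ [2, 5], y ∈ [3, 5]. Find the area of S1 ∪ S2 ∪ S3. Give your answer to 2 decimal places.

44.00

By inclusion–exclusion:
Individual areas: |S1| = 18, |S2| = 30, |S3| = 6.
|S1∩S2|: x∈[1,3], y∈[1,4] → 2·3 = 6.
|S1∩S3|: x∈[2,5], y∈[3,4] → 3·1 = 3.
|S2∩S3|: x∈[2,3], y∈[3,5] → 1·2 = 2.
|S1∩S2∩S3| = 1.
|S1 ∪ S2 ∪ S3| = 54 − 11 + 1 = 44.00.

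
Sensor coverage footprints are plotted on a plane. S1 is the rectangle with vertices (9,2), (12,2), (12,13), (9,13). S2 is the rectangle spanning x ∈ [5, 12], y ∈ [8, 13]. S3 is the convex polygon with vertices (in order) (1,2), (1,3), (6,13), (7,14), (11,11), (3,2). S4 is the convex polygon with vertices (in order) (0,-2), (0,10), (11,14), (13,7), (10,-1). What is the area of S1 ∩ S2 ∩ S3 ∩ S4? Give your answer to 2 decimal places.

3.75

The intersection is the polygon with vertices (11,11), (9,8.75), (9,12.5).
By the shoelace formula its area is 3.75.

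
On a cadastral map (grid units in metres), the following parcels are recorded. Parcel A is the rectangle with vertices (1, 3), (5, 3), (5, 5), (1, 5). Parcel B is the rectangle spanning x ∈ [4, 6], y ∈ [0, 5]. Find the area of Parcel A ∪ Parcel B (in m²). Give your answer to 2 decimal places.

By inclusion–exclusion:
Individual areas: |Parcel A| = 8, |Parcel B| = 10.
|Parcel A∩Parcel B|: x∈[4,5], y∈[3,5] → 1·2 = 2.
|Parcel A ∪ Parcel B| = 18 − 2 = 16.00.

16.00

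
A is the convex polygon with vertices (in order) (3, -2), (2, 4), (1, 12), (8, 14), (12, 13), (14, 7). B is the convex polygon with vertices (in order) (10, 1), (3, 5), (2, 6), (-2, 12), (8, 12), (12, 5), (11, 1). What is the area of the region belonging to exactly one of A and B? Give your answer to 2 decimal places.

73.10

|A| = 128.5, |B| = 87.5, |A∩B| = 71.4508.
|A △ B| = |A| + |B| − 2·|A∩B| = 128.5 + 87.5 − 142.9017 = 73.10.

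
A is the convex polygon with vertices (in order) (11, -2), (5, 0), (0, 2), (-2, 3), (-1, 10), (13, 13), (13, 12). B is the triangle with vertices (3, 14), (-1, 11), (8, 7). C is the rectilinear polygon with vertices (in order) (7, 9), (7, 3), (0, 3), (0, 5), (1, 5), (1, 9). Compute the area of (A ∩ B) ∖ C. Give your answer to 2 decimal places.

8.32

|A ∩ B| = 10.9139.
|(A ∩ B) ∩ C| = 2.5937.
|(A ∩ B) ∖ C| = 10.9139 − 2.5937 = 8.32.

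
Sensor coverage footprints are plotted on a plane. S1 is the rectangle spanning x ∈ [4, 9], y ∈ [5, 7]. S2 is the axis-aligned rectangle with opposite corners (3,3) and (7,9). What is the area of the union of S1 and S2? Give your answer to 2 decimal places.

By inclusion–exclusion:
Individual areas: |S1| = 10, |S2| = 24.
|S1∩S2|: x∈[4,7], y∈[5,7] → 3·2 = 6.
|S1 ∪ S2| = 34 − 6 = 28.00.

28.00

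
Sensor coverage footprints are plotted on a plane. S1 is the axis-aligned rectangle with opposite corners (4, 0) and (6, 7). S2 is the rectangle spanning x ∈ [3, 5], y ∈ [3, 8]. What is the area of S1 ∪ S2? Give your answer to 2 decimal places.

By inclusion–exclusion:
Individual areas: |S1| = 14, |S2| = 10.
|S1∩S2|: x∈[4,5], y∈[3,7] → 1·4 = 4.
|S1 ∪ S2| = 24 − 4 = 20.00.

20.00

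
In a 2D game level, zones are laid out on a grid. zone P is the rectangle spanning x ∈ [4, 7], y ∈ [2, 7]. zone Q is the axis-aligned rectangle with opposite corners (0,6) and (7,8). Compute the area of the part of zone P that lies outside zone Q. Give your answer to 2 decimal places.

|zone P∩zone Q|: x∈[4,7], y∈[6,7] → 3·1 = 3.
|zone P| = 15.
|zone P ∖ zone Q| = |zone P| − |zone P∩zone Q| = 15 − 3 = 12.00.

12.00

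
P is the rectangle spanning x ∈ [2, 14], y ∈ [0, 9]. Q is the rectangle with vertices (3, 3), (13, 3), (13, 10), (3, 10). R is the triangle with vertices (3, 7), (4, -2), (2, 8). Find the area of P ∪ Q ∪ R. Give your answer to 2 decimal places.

By inclusion–exclusion:
Individual areas: |P| = 108, |Q| = 70, |R| = 4.
|P∩Q|: x∈[3,13], y∈[3,9] → 10·6 = 60.
|P∩R| = 3.8222.
|Q∩R| = 0.8889.
|P∩Q∩R| = 0.8889.
|P ∪ Q ∪ R| = 182 − 64.7111 + 0.8889 = 118.18.

118.18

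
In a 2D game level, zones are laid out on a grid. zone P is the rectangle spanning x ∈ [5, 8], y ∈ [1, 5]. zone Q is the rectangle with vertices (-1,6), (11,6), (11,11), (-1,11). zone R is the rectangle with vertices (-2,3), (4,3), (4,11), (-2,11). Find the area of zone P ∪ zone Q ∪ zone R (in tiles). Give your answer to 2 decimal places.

By inclusion–exclusion:
Individual areas: |zone P| = 12, |zone Q| = 60, |zone R| = 48.
|zone P∩zone Q| = 0 (no overlap).
|zone P∩zone R| = 0 (no overlap).
|zone Q∩zone R|: x∈[-1,4], y∈[6,11] → 5·5 = 25.
|zone P∩zone Q∩zone R| = 0.
|zone P ∪ zone Q ∪ zone R| = 120 − 25 + 0 = 95.00.

95.00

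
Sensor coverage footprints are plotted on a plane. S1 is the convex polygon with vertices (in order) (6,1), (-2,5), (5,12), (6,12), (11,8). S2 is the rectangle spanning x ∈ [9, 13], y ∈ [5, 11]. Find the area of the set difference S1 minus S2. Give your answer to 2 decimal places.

|S1| = 75, |S1∩S2| = 4.4.
|S1 ∖ S2| = |S1| − |S1∩S2| = 75 − 4.4 = 70.60.

70.60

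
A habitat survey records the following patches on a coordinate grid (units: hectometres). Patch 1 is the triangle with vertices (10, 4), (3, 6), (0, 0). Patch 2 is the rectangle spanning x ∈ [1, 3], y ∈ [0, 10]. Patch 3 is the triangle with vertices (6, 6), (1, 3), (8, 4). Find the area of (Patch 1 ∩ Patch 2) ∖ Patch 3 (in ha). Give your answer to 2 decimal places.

|Patch 1 ∩ Patch 2| = 6.4.
|(Patch 1 ∩ Patch 2) ∩ Patch 3| = 0.8264.
|(Patch 1 ∩ Patch 2) ∖ Patch 3| = 6.4 − 0.8264 = 5.57.

5.57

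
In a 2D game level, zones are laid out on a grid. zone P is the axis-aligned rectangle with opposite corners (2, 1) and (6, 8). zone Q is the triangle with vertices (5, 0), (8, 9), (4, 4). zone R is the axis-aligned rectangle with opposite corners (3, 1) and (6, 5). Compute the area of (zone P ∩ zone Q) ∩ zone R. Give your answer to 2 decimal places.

5.81

The region (zone P ∩ zone Q) ∩ zone R is the polygon with vertices (5.333,1), (4.75,1), (4,4), (4.8,5), (6,5), (6,3).
By the shoelace formula its area is 5.81.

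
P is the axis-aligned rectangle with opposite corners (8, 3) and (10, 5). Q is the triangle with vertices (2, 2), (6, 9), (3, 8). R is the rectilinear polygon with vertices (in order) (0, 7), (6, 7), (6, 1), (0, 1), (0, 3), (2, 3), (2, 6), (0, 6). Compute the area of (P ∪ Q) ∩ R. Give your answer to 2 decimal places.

5.06

The region (P ∪ Q) ∩ R is the polygon with vertices (2,2), (2.833,7), (4.857,7).
By the shoelace formula its area is 5.06.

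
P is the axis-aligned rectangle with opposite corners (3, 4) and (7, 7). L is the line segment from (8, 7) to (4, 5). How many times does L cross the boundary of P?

The segment meets the boundary at (7,6.5).

1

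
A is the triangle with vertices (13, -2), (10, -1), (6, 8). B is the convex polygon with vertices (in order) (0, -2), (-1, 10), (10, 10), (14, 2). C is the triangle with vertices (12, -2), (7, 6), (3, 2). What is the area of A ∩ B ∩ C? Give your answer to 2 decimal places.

3.04

The intersection is the polygon with vertices (9.268,0.648), (6.923,5.923), (7,6), (10.182,0.909).
By the shoelace formula its area is 3.04.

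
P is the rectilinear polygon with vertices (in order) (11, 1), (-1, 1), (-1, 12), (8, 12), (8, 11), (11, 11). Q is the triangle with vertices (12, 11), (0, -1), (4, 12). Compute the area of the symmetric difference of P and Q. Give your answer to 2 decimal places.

80.77

|P| = 129, |Q| = 54, |P∩Q| = 51.1154.
|P △ Q| = |P| + |Q| − 2·|P∩Q| = 129 + 54 − 102.2308 = 80.77.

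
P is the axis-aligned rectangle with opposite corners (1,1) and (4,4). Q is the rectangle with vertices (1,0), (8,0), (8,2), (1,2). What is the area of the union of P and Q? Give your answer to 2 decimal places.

20.00

By inclusion–exclusion:
Individual areas: |P| = 9, |Q| = 14.
|P∩Q|: x∈[1,4], y∈[1,2] → 3·1 = 3.
|P ∪ Q| = 23 − 3 = 20.00.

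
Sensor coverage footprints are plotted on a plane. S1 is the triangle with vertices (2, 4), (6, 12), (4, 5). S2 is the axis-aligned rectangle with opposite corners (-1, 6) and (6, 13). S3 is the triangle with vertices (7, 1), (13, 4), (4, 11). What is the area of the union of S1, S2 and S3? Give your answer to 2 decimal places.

80.95

By inclusion–exclusion:
Individual areas: |S1| = 6, |S2| = 49, |S3| = 34.5.
|S1∩S2| = 3.8571.
|S1∩S3| = 0.7974.
|S2∩S3| = 4.6944.
|S1∩S2∩S3| = 0.7974.
|S1 ∪ S2 ∪ S3| = 89.5 − 9.349 + 0.7974 = 80.95.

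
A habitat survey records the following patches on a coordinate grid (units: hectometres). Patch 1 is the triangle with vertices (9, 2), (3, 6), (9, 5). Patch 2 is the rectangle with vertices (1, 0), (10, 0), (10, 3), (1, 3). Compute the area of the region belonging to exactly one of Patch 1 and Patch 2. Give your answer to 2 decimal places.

|Patch 1| = 9, |Patch 2| = 27, |Patch 1∩Patch 2| = 0.75.
|Patch 1 △ Patch 2| = |Patch 1| + |Patch 2| − 2·|Patch 1∩Patch 2| = 9 + 27 − 1.5 = 34.50.

34.50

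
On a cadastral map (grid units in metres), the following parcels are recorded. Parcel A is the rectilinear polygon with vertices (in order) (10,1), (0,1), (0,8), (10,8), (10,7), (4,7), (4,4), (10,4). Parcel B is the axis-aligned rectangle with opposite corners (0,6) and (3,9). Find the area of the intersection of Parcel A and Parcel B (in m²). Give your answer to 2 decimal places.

6.00

The intersection is the polygon with vertices (0,8), (3,8), (3,6), (0,6).
By the shoelace formula its area is 6.00.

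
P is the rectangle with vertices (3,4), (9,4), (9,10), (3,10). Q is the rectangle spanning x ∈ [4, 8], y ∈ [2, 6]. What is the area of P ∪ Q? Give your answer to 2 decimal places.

44.00

By inclusion–exclusion:
Individual areas: |P| = 36, |Q| = 16.
|P∩Q|: x∈[4,8], y∈[4,6] → 4·2 = 8.
|P ∪ Q| = 52 − 8 = 44.00.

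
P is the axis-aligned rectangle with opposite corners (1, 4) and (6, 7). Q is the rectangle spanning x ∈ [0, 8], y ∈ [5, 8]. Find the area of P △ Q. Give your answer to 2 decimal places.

19.00

|P∩Q|: x∈[1,6], y∈[5,7] → 5·2 = 10.
|P △ Q| = |P| + |Q| − 2·|P∩Q| = 15 + 24 − 20 = 19.00.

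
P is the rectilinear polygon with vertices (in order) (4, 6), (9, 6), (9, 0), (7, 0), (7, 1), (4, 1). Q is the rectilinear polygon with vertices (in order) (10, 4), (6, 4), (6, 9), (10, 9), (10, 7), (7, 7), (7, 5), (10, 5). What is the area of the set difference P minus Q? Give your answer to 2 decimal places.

23.00

|P| = 27, |P∩Q| = 4.
|P ∖ Q| = |P| − |P∩Q| = 27 − 4 = 23.00.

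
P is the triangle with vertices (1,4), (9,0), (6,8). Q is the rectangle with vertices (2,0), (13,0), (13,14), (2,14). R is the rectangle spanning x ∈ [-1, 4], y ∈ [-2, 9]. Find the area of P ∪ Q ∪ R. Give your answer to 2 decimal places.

By inclusion–exclusion:
Individual areas: |P| = 26, |Q| = 154, |R| = 55.
|P∩Q| = 25.35.
|P∩R| = 5.85.
|Q∩R|: x∈[2,4], y∈[0,9] → 2·9 = 18.
|P∩Q∩R| = 5.2.
|P ∪ Q ∪ R| = 235 − 49.2 + 5.2 = 191.00.

191.00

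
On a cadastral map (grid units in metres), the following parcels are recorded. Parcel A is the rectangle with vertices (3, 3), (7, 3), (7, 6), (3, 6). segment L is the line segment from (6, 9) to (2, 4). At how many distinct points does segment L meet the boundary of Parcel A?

The segment meets the boundary at (3,5.25), (3.6,6).

2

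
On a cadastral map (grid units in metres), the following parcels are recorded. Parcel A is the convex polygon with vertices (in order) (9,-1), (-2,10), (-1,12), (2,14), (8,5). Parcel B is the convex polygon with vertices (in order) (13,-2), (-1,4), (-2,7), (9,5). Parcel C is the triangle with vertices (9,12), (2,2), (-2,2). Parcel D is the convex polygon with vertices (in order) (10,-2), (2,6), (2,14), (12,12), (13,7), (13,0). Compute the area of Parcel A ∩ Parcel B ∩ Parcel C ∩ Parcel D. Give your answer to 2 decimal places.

The intersection is the polygon with vertices (3.647,4.353), (2.191,5.809), (2.583,6.167), (4.653,5.79).
By the shoelace formula its area is 2.22.

2.22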